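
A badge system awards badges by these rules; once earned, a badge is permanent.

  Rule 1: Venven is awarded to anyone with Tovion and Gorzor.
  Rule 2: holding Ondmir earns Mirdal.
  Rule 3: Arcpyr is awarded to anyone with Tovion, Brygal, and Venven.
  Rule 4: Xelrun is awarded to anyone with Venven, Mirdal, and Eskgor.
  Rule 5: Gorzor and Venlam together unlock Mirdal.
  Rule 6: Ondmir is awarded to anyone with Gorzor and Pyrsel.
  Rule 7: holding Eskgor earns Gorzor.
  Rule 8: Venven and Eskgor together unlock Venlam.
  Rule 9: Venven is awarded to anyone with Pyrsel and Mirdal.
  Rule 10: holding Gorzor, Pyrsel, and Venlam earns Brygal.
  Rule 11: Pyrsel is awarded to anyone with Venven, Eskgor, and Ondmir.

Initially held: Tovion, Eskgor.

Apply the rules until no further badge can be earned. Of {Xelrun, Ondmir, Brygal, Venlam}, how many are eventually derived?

2

With Eskgor, Gorzor is earned (Rule 7).
With Tovion and Gorzor, Venven is earned (Rule 1).
With Venven and Eskgor, Venlam is earned (Rule 8).
With Gorzor and Venlam, Mirdal is earned (Rule 5).
With Venven, Mirdal, and Eskgor, Xelrun is earned (Rule 4).
Xelrun: reached.
Ondmir would need Gorzor and Pyrsel (Rule 6), but Pyrsel is never earned.
Brygal would need Gorzor, Pyrsel, and Venlam (Rule 10), but Pyrsel is never earned.
Venlam: reached.
Reached: Xelrun and Venlam — 2 of the 4.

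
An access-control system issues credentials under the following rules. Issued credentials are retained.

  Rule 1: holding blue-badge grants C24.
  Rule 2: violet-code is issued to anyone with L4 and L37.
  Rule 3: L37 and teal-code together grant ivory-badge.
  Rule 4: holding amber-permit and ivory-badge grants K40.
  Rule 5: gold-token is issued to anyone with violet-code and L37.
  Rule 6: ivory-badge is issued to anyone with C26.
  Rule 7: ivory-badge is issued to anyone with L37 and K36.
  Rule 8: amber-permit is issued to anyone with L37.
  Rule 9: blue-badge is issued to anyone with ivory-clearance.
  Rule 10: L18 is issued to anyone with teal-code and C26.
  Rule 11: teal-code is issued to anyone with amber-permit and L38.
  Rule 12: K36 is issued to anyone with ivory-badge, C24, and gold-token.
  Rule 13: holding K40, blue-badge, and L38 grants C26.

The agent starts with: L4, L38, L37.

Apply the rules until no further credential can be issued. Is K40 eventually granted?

Yes

Holding L37 grants amber-permit (Rule 8).
Holding amber-permit and L38 grants teal-code (Rule 11).
Holding L37 and teal-code grants ivory-badge (Rule 3).
Holding amber-permit and ivory-badge grants K40 (Rule 4).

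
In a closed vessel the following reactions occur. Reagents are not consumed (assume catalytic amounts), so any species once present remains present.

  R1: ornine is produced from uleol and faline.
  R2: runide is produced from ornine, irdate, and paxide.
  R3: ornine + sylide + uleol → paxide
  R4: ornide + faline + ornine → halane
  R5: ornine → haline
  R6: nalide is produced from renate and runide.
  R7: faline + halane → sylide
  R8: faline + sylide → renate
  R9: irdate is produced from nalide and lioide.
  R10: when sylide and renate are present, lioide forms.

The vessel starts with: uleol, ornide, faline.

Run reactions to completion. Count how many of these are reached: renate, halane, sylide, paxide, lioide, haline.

6

uleol and faline present → ornine forms (R1).
ornide, faline, and ornine present → halane forms (R4).
ornine present → haline forms (R5).
faline and halane present → sylide forms (R7).
faline and sylide present → renate forms (R8).
ornine, sylide, and uleol present → paxide forms (R3).
sylide and renate present → lioide forms (R10).
renate: reached.
halane: reached.
sylide: reached.
paxide: reached.
lioide: reached.
haline: reached.
All 6 are reached.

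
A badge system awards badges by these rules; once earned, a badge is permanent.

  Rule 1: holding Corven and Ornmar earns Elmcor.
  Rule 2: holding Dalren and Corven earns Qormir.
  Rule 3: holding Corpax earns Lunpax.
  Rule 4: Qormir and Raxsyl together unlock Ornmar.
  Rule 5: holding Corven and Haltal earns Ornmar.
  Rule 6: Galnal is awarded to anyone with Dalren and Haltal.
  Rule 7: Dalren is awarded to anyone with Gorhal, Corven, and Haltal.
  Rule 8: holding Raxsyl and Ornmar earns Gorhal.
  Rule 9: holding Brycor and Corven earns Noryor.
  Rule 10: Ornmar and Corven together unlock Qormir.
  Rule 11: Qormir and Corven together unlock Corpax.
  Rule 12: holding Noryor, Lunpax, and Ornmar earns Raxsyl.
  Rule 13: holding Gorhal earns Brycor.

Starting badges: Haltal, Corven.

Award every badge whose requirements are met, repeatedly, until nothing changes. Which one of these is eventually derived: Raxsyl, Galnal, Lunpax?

Lunpax

With Corven and Haltal, Ornmar is earned (Rule 5).
With Ornmar and Corven, Qormir is earned (Rule 10).
With Qormir and Corven, Corpax is earned (Rule 11).
With Corpax, Lunpax is earned (Rule 3).
Galnal would need Dalren and Haltal (Rule 6), but Dalren is never earned. Raxsyl would need Noryor, Lunpax, and Ornmar (Rule 12), but Noryor is never earned.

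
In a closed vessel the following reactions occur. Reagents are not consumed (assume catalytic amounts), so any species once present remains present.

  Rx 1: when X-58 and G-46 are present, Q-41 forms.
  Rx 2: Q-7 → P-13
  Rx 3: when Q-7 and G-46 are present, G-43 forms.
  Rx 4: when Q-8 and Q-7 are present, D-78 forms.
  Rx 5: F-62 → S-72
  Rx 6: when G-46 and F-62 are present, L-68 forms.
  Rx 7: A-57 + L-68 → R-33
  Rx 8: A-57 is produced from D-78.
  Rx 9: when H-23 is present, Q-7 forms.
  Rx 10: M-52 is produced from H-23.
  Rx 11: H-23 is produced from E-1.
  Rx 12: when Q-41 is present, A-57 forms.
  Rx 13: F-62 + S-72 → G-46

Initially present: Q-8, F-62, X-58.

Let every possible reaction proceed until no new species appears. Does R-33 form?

F-62 present → S-72 forms (Rx 5).
F-62 and S-72 present → G-46 forms (Rx 13).
X-58 and G-46 present → Q-41 forms (Rx 1).
G-46 and F-62 present → L-68 forms (Rx 6).
Q-41 present → A-57 forms (Rx 12).
A-57 and L-68 present → R-33 forms (Rx 7).

Yes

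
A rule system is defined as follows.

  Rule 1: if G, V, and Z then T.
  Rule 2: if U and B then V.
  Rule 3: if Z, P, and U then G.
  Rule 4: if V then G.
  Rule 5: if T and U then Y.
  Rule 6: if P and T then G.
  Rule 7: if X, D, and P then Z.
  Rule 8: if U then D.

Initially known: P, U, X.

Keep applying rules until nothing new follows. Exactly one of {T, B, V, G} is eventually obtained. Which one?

G

From U, Rule 8 gives D.
From X, D, and P, Rule 7 gives Z.
From Z, P, and U, Rule 3 gives G.
V would need U and B (Rule 2), but B is never established. No rule produces B, and it is not given. T would need G, V, and Z (Rule 1), but V is never established.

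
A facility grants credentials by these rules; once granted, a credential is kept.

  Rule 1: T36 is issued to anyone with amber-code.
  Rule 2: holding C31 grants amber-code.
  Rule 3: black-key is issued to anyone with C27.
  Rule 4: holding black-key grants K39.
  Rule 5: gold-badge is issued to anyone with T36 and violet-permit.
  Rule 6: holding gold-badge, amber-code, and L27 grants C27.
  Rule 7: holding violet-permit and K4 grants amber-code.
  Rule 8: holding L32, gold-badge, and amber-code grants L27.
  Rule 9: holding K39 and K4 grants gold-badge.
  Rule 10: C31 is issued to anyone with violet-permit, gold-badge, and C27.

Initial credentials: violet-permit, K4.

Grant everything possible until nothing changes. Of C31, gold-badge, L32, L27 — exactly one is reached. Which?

Holding violet-permit and K4 grants amber-code (Rule 7).
Holding amber-code grants T36 (Rule 1).
Holding T36 and violet-permit grants gold-badge (Rule 5).
C31 would need violet-permit, gold-badge, and C27 (Rule 10), but C27 is never granted. No rule produces L32, and it is not given. L27 would need L32, gold-badge, and amber-code (Rule 8), but L32 is never granted.

gold-badge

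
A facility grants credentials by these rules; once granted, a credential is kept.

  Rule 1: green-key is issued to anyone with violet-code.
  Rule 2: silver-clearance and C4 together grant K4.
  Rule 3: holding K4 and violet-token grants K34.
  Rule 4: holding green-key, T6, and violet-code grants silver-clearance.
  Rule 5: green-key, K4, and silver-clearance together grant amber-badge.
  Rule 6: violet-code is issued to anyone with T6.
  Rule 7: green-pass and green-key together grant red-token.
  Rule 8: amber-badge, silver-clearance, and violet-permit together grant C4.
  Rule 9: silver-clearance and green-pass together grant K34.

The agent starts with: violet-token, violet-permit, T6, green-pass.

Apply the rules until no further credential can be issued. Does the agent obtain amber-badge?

amber-badge would need green-key, K4, and silver-clearance (Rule 5), but K4 is never granted.

No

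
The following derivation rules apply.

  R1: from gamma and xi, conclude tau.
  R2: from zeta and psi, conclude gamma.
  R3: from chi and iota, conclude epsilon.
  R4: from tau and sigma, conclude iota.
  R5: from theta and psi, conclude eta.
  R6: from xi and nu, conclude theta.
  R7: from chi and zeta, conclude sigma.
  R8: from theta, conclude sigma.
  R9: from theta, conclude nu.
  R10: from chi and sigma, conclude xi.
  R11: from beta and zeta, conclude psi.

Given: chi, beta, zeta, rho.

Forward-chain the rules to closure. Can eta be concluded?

No

eta would need theta and psi (R5), but theta is never established.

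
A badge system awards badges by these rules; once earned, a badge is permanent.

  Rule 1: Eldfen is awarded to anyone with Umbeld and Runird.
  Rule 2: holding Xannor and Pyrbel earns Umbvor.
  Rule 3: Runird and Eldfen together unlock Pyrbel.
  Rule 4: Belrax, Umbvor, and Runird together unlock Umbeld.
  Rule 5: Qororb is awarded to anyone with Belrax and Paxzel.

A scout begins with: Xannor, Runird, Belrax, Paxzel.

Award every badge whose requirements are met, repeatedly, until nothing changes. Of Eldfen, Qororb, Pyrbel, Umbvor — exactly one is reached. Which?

With Belrax and Paxzel, Qororb is earned (Rule 5).
Umbvor would need Xannor and Pyrbel (Rule 2), but Pyrbel is never earned. Eldfen would need Umbeld and Runird (Rule 1), but Umbeld is never earned. Pyrbel would need Runird and Eldfen (Rule 3), but Eldfen is never earned.

Qororb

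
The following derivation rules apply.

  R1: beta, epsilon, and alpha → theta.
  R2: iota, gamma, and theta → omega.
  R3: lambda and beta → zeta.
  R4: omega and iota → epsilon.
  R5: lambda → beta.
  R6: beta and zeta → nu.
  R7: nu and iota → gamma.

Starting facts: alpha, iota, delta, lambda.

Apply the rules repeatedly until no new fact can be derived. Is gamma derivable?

Yes

From lambda, R5 gives beta.
lambda and beta hold, so zeta follows (R3).
From beta and zeta, R6 gives nu.
From nu and iota, R7 gives gamma.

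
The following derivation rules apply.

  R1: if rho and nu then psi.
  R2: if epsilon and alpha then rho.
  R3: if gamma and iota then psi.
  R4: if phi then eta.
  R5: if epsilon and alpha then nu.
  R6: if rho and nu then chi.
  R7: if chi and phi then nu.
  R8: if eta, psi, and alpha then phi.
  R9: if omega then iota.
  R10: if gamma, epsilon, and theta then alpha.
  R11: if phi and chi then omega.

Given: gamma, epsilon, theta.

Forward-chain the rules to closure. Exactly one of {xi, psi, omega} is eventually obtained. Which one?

psi

gamma, epsilon, and theta hold, so alpha follows (R10).
From epsilon and alpha, R5 gives nu.
From epsilon and alpha, R2 gives rho.
From rho and nu, R1 gives psi.
No rule produces xi, and it is not given. omega would need phi and chi (R11), but phi is never established.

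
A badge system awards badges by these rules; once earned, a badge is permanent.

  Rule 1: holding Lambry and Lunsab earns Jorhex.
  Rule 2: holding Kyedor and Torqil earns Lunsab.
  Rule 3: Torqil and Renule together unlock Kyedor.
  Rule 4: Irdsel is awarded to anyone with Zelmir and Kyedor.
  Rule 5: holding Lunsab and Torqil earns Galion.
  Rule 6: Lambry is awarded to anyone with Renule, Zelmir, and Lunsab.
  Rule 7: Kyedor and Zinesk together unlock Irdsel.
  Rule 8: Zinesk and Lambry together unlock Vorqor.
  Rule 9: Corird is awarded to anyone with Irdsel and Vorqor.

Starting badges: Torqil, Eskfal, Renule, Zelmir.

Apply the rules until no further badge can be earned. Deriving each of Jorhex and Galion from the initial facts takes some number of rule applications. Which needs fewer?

Galion

Galion: With Torqil and Renule, Kyedor is earned (Rule 3). With Kyedor and Torqil, Lunsab is earned (Rule 2). With Lunsab and Torqil, Galion is earned (Rule 5). [3 rule applications]
Jorhex: With Torqil and Renule, Kyedor is earned (Rule 3). With Kyedor and Torqil, Lunsab is earned (Rule 2). With Renule, Zelmir, and Lunsab, Lambry is earned (Rule 6). With Lambry and Lunsab, Jorhex is earned (Rule 1). [4 rule applications]
Galion needs fewer.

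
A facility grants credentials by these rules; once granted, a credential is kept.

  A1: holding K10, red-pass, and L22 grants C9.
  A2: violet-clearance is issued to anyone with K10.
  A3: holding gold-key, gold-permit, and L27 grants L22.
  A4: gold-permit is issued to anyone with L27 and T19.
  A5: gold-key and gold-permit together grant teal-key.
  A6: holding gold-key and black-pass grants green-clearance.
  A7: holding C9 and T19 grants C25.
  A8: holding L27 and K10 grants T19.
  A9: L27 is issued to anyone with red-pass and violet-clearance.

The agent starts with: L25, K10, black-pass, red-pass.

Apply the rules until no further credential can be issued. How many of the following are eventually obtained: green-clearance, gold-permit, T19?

2

Holding K10 grants violet-clearance (A2).
Holding red-pass and violet-clearance grants L27 (A9).
Holding L27 and K10 grants T19 (A8).
Holding L27 and T19 grants gold-permit (A4).
green-clearance would need gold-key and black-pass (A6), but gold-key is never granted.
gold-permit: reached.
T19: reached.
Reached: gold-permit and T19 — 2 of the 3.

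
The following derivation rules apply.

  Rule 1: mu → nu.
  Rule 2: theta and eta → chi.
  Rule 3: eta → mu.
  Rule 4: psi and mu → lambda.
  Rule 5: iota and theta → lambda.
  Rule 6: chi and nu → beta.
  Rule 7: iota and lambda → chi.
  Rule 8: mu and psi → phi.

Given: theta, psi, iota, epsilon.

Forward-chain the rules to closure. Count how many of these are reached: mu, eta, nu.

0

mu would need eta (Rule 3), but eta is never established.
No rule produces eta, and it is not given.
nu would need mu (Rule 1), but mu is never established.
None of the 3 are reached.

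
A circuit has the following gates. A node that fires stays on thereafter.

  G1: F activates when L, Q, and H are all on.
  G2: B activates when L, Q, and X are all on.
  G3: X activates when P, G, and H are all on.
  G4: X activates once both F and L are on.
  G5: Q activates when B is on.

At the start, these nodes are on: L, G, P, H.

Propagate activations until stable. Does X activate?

Yes

G3: P, G, and H on → X on.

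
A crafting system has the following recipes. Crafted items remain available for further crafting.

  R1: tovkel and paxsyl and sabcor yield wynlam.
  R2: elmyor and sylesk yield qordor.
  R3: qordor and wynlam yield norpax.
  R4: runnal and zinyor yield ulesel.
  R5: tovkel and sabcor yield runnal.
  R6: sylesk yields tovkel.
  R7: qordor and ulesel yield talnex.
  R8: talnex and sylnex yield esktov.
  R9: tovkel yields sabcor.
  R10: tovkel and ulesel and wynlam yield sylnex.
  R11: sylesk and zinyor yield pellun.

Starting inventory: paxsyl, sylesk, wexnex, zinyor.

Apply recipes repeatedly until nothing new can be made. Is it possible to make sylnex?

sylesk → tovkel (R6).
tovkel → sabcor (R9).
Using R1, tovkel, paxsyl, and sabcor make wynlam.
Using R5, tovkel and sabcor make runnal.
runnal and zinyor → ulesel (R4).
tovkel and ulesel and wynlam → sylnex (R10).

Yes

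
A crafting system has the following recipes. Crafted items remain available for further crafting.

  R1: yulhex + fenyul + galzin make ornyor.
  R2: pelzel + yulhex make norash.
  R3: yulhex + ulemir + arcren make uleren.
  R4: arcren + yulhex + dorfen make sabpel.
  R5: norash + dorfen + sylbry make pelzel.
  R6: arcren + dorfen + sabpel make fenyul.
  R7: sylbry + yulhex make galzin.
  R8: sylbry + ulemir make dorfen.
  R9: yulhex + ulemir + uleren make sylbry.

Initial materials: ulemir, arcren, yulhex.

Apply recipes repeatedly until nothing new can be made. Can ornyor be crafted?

Yes

Using R3, yulhex, ulemir, and arcren make uleren.
yulhex + ulemir + uleren → sylbry (R9).
Using R8, sylbry and ulemir make dorfen.
Using R7, sylbry and yulhex make galzin.
arcren + yulhex + dorfen → sabpel (R4).
Using R6, arcren, dorfen, and sabpel make fenyul.
Using R1, yulhex, fenyul, and galzin make ornyor.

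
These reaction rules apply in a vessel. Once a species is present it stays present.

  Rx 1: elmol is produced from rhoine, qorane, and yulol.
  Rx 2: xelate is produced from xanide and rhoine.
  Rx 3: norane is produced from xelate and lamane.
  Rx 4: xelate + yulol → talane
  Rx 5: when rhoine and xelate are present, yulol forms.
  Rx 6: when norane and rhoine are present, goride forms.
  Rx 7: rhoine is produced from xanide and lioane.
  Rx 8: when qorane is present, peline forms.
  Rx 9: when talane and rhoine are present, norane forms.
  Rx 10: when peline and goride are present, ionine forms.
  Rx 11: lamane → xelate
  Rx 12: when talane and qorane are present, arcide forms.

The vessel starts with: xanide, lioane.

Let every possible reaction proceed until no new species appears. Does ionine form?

ionine would need peline and goride (Rx 10), but peline never forms.

No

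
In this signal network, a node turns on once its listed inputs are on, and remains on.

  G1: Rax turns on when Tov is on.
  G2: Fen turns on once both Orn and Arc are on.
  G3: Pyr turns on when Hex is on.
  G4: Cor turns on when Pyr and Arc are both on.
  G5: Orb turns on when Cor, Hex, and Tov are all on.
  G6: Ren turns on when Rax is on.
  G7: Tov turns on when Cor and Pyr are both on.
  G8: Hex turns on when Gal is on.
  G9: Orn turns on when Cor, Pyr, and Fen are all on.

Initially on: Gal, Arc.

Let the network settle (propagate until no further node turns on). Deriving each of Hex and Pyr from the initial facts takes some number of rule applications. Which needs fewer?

Hex: Gal is on, so Hex turns on (G8). [1 rule application]
Pyr: Gal is on, so Hex turns on (G8). Hex is on, so Pyr turns on (G3). [2 rule applications]
Hex needs fewer.

Hex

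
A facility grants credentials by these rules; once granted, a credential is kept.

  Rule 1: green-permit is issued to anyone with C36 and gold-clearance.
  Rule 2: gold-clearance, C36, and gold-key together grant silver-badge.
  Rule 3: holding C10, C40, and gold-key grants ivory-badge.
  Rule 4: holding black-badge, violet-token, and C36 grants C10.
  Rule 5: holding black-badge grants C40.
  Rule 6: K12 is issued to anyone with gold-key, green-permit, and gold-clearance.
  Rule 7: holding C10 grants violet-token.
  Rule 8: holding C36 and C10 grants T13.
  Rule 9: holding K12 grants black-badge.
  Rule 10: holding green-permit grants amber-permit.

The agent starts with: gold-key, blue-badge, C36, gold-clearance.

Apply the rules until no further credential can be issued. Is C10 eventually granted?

C10 would need black-badge, violet-token, and C36 (Rule 4), but violet-token is never granted.

No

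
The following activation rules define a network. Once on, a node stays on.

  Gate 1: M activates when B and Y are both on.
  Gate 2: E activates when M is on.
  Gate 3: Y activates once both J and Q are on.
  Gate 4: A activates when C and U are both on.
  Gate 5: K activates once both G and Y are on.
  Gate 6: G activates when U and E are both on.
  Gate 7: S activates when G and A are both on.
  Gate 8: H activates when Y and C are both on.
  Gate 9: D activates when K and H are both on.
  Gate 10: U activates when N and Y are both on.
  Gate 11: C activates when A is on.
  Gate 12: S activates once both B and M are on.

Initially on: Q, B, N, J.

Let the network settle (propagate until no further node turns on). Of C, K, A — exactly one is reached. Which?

J and Q are on, so Y activates (Gate 3).
B and Y are on, so M activates (Gate 1).
N and Y are on, so U activates (Gate 10).
Gate 2: M on → E on.
Gate 6: U and E on → G on.
Gate 5: G and Y on → K on.
C would need A (Gate 11), but A never turns on. A would need C and U (Gate 4), but C never turns on.

K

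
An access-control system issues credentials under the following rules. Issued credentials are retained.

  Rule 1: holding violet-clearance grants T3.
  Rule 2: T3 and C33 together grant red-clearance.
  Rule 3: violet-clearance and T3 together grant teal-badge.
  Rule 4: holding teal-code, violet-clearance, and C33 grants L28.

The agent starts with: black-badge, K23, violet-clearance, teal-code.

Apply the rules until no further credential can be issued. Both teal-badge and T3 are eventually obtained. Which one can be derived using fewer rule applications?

T3: Holding violet-clearance grants T3 (Rule 1). [1 rule application]
teal-badge: Holding violet-clearance grants T3 (Rule 1). Holding violet-clearance and T3 grants teal-badge (Rule 3). [2 rule applications]
T3 needs fewer.

T3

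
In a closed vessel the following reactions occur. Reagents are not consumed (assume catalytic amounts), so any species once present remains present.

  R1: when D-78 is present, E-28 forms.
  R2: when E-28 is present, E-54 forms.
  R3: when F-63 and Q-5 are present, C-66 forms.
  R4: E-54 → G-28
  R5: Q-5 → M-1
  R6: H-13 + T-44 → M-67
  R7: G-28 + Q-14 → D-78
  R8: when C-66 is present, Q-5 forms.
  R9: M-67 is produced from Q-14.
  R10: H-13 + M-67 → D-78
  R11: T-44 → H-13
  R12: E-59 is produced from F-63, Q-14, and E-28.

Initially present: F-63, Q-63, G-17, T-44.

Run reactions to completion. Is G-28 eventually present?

T-44 present → H-13 forms (R11).
H-13 and T-44 present → M-67 forms (R6).
H-13 and M-67 present → D-78 forms (R10).
D-78 present → E-28 forms (R1).
E-28 present → E-54 forms (R2).
E-54 present → G-28 forms (R4).

Yes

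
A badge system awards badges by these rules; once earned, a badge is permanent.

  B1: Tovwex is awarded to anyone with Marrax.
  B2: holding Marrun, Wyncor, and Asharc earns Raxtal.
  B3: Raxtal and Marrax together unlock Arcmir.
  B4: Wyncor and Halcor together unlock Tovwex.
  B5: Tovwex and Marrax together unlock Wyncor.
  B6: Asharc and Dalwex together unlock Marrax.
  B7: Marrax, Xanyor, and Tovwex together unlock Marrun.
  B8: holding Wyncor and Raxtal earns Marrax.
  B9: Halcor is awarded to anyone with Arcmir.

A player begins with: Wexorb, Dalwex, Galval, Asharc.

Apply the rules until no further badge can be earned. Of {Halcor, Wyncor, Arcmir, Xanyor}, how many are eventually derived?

With Asharc and Dalwex, Marrax is earned (B6).
With Marrax, Tovwex is earned (B1).
With Tovwex and Marrax, Wyncor is earned (B5).
Halcor would need Arcmir (B9), but Arcmir is never earned.
Wyncor: reached.
Arcmir would need Raxtal and Marrax (B3), but Raxtal is never earned.
No rule produces Xanyor, and it is not given.
Reached: Wyncor — 1 of the 4.

1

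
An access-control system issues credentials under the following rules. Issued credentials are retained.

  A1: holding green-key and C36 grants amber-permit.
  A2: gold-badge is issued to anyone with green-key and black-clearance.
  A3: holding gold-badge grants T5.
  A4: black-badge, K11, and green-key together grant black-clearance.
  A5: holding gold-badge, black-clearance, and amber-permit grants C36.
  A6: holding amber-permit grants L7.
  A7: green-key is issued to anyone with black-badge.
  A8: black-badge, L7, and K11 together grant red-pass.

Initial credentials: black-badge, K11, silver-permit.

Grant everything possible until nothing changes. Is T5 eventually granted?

Holding black-badge grants green-key (A7).
Holding black-badge, K11, and green-key grants black-clearance (A4).
Holding green-key and black-clearance grants gold-badge (A2).
Holding gold-badge grants T5 (A3).

Yes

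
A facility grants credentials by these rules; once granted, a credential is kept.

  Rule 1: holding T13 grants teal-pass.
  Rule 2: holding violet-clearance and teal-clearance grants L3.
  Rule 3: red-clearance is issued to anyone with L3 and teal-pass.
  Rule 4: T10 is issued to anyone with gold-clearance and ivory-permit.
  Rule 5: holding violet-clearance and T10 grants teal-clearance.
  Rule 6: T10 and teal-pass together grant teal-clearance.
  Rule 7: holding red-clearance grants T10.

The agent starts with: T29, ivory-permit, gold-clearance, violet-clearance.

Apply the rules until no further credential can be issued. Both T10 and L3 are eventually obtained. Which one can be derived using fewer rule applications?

T10

T10: Holding gold-clearance and ivory-permit grants T10 (Rule 4). [1 rule application]
L3: Holding gold-clearance and ivory-permit grants T10 (Rule 4). Holding violet-clearance and T10 grants teal-clearance (Rule 5). Holding violet-clearance and teal-clearance grants L3 (Rule 2). [3 rule applications]
T10 needs fewer.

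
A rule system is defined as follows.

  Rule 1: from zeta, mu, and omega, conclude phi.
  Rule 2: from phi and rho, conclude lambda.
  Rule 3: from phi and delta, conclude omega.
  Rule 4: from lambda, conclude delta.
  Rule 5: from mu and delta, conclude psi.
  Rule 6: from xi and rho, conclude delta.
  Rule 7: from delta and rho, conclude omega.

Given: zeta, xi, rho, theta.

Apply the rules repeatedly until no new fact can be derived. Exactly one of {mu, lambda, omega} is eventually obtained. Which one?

From xi and rho, Rule 6 gives delta.
delta and rho hold, so omega follows (Rule 7).
No rule produces mu, and it is not given. lambda would need phi and rho (Rule 2), but phi is never established.

omega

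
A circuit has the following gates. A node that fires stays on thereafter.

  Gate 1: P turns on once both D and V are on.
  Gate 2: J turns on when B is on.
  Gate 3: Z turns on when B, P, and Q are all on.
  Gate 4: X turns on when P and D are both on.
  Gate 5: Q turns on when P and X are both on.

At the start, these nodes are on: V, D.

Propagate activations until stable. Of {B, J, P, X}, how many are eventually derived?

2

Gate 1: D and V on → P on.
P and D are on, so X turns on (Gate 4).
No rule produces B, and it is not given.
J would need B (Gate 2), but B never turns on.
P: reached.
X: reached.
Reached: P and X — 2 of the 4.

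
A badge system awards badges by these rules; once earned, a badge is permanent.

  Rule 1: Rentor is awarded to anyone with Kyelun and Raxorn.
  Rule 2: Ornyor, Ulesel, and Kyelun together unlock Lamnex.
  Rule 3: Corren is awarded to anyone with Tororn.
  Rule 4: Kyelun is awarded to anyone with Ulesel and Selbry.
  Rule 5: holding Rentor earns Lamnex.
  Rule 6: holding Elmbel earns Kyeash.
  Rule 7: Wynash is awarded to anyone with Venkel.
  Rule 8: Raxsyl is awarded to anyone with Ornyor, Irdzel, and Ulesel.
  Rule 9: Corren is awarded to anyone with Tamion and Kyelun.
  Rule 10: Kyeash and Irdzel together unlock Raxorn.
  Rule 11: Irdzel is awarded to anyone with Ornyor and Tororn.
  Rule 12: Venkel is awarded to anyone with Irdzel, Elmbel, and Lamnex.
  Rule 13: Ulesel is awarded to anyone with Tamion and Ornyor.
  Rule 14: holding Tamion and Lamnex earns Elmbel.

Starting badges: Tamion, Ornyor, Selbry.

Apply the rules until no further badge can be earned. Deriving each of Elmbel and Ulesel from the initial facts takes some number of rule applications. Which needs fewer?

Ulesel: With Tamion and Ornyor, Ulesel is earned (Rule 13). [1 rule application]
Elmbel: With Tamion and Ornyor, Ulesel is earned (Rule 13). With Ulesel and Selbry, Kyelun is earned (Rule 4). With Ornyor, Ulesel, and Kyelun, Lamnex is earned (Rule 2). With Tamion and Lamnex, Elmbel is earned (Rule 14). [4 rule applications]
Ulesel needs fewer.

Ulesel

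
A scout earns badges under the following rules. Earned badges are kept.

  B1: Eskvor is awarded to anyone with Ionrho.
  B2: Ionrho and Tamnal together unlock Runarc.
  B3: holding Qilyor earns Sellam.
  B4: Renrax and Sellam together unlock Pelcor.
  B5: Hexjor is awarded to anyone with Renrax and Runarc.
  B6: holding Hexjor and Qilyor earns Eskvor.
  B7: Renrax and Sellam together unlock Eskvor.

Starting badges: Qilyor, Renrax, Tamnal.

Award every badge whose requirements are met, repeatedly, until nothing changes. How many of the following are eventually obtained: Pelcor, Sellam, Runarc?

2

With Qilyor, Sellam is earned (B3).
With Renrax and Sellam, Pelcor is earned (B4).
Pelcor: reached.
Sellam: reached.
Runarc would need Ionrho and Tamnal (B2), but Ionrho is never earned.
Reached: Pelcor and Sellam — 2 of the 3.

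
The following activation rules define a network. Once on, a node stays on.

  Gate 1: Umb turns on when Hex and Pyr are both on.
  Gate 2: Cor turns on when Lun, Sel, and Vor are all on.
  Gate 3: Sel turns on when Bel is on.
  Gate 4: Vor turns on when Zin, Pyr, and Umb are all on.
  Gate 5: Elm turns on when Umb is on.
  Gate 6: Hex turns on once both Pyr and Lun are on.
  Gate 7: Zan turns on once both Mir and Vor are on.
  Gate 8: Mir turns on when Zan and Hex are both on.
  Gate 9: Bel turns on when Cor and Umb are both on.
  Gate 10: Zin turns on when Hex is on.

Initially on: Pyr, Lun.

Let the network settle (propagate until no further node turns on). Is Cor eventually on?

Cor would need Lun, Sel, and Vor (Gate 2), but Sel never turns on.

No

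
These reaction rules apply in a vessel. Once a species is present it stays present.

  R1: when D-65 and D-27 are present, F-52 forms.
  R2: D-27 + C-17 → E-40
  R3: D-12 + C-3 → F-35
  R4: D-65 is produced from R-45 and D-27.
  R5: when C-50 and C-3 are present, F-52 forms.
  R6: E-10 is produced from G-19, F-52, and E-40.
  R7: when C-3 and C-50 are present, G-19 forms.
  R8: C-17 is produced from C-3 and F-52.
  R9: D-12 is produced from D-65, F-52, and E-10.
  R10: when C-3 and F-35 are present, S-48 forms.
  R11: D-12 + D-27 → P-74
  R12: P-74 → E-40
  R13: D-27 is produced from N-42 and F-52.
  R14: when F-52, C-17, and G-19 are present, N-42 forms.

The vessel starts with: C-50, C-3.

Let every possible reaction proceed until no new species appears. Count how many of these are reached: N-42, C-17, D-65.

2

C-3 and C-50 present → G-19 forms (R7).
C-50 and C-3 present → F-52 forms (R5).
C-3 and F-52 present → C-17 forms (R8).
F-52, C-17, and G-19 present → N-42 forms (R14).
N-42: reached.
C-17: reached.
D-65 would need R-45 and D-27 (R4), but R-45 never forms.
Reached: N-42 and C-17 — 2 of the 3.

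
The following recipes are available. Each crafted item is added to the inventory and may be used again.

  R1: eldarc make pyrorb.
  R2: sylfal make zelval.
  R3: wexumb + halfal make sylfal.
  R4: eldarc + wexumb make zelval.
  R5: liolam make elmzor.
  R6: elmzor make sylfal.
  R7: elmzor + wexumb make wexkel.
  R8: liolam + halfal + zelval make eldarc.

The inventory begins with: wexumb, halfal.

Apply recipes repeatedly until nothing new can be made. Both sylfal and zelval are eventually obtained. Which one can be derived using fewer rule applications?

sylfal: Using R3, wexumb and halfal make sylfal. [1 rule application]
zelval: Using R3, wexumb and halfal make sylfal. Using R2, sylfal makes zelval. [2 rule applications]
sylfal needs fewer.

sylfal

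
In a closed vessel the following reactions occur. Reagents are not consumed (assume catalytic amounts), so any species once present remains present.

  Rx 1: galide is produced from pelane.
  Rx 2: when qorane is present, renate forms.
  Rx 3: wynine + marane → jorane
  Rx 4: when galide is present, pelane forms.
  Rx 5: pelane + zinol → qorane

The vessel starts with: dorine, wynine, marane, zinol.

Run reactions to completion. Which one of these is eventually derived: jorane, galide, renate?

jorane

wynine and marane present → jorane forms (Rx 3).
galide would need pelane (Rx 1), but pelane never forms. renate would need qorane (Rx 2), but qorane never forms.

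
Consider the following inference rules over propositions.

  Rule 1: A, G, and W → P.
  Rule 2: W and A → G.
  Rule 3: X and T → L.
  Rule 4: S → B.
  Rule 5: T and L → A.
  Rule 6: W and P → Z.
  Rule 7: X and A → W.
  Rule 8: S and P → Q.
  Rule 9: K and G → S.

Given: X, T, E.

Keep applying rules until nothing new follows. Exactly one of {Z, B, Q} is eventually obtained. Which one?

X and T hold, so L follows (Rule 3).
T and L hold, so A follows (Rule 5).
From X and A, Rule 7 gives W.
From W and A, Rule 2 gives G.
From A, G, and W, Rule 1 gives P.
W and P hold, so Z follows (Rule 6).
B would need S (Rule 4), but S is never established. Q would need S and P (Rule 8), but S is never established.

Z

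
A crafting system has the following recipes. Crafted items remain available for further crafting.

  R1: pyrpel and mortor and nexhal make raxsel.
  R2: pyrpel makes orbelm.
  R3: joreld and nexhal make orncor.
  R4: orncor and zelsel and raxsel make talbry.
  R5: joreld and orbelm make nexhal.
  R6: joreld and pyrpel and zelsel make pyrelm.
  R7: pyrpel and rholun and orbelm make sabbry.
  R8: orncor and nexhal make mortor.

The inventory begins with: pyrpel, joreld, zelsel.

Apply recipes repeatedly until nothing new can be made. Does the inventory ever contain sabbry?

sabbry would need pyrpel, rholun, and orbelm (R7), but rholun is never obtained.

No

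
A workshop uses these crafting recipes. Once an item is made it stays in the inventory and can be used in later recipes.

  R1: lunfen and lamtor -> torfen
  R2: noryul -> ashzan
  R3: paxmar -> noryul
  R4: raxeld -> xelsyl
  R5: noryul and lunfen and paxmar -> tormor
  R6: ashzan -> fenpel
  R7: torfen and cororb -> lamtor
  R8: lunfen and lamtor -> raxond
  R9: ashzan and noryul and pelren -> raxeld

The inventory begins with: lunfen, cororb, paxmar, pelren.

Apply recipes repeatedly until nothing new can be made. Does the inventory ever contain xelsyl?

Yes

paxmar -> noryul (R3).
noryul -> ashzan (R2).
Using R9, ashzan, noryul, and pelren make raxeld.
Using R4, raxeld makes xelsyl.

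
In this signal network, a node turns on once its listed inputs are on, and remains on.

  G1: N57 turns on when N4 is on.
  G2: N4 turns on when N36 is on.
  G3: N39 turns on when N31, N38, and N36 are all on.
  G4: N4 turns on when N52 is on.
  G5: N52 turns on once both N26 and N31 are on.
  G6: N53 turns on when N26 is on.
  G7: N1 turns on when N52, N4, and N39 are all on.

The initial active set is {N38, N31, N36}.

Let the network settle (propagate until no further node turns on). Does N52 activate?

No

N52 would need N26 and N31 (G5), but N26 never turns on.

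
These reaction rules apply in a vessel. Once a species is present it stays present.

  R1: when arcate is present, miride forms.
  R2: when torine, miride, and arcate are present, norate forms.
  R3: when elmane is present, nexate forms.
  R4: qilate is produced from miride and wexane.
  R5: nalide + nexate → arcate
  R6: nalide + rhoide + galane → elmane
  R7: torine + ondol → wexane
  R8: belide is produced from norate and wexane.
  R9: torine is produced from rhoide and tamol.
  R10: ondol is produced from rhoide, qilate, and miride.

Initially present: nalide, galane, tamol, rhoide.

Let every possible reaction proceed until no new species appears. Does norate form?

nalide, rhoide, and galane present → elmane forms (R6).
rhoide and tamol present → torine forms (R9).
elmane present → nexate forms (R3).
nalide and nexate present → arcate forms (R5).
arcate present → miride forms (R1).
torine, miride, and arcate present → norate forms (R2).

Yes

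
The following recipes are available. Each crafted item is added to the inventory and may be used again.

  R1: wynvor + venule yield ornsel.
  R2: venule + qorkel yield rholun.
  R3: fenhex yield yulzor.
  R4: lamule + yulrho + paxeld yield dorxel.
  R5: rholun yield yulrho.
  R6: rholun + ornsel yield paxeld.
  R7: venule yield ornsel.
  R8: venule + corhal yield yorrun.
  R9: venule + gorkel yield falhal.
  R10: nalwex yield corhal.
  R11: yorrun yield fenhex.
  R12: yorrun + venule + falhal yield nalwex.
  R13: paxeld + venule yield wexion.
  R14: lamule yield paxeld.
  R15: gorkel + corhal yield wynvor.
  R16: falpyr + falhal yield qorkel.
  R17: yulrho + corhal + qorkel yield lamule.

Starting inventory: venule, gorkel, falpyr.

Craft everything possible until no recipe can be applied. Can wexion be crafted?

Yes

venule → ornsel (R7).
venule + gorkel → falhal (R9).
Using R16, falpyr and falhal make qorkel.
Using R2, venule and qorkel make rholun.
rholun + ornsel → paxeld (R6).
Using R13, paxeld and venule make wexion.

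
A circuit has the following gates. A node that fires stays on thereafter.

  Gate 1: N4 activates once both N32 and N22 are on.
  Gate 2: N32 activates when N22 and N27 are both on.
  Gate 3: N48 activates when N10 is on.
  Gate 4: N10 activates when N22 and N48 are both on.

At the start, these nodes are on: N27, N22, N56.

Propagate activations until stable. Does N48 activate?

No

N48 would need N10 (Gate 3), but N10 never turns on.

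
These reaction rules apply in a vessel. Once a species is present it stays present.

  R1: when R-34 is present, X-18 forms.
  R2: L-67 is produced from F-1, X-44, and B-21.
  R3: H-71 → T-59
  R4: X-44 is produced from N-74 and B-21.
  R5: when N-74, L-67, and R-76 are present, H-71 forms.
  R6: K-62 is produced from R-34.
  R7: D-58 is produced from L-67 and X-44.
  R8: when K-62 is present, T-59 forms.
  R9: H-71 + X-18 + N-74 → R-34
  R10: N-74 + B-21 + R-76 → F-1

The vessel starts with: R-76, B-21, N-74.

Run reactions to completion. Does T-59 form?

Yes

N-74, B-21, and R-76 present → F-1 forms (R10).
N-74 and B-21 present → X-44 forms (R4).
F-1, X-44, and B-21 present → L-67 forms (R2).
N-74, L-67, and R-76 present → H-71 forms (R5).
H-71 present → T-59 forms (R3).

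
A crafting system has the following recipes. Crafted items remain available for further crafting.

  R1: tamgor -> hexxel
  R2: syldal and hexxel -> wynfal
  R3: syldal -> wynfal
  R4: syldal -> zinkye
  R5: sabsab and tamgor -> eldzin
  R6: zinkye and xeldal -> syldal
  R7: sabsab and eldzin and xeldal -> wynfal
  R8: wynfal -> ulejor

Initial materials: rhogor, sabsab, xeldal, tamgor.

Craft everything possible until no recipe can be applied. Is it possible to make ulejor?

Yes

Using R5, sabsab and tamgor make eldzin.
Using R7, sabsab, eldzin, and xeldal make wynfal.
wynfal -> ulejor (R8).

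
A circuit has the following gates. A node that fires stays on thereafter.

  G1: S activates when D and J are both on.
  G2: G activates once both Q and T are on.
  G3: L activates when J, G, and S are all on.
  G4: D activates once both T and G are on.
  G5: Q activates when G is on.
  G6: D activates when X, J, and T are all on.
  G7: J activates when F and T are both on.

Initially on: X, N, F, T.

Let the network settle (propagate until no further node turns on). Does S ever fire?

F and T are on, so J activates (G7).
G6: X, J, and T on → D on.
D and J are on, so S activates (G1).

Yes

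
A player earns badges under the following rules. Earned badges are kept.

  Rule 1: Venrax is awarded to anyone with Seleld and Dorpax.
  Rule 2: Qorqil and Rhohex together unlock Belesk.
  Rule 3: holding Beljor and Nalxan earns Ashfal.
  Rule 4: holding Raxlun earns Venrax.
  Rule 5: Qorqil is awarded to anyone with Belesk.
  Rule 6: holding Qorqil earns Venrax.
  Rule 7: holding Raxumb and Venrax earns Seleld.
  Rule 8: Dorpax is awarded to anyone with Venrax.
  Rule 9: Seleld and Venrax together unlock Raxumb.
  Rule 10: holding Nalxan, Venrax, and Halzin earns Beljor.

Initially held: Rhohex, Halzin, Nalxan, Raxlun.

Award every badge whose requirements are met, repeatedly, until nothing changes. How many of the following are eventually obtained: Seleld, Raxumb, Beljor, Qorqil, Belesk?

With Raxlun, Venrax is earned (Rule 4).
With Nalxan, Venrax, and Halzin, Beljor is earned (Rule 10).
Seleld would need Raxumb and Venrax (Rule 7), but Raxumb is never earned.
Raxumb would need Seleld and Venrax (Rule 9), but Seleld is never earned.
Beljor: reached.
Qorqil would need Belesk (Rule 5), but Belesk is never earned.
Belesk would need Qorqil and Rhohex (Rule 2), but Qorqil is never earned.
Reached: Beljor — 1 of the 5.

1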